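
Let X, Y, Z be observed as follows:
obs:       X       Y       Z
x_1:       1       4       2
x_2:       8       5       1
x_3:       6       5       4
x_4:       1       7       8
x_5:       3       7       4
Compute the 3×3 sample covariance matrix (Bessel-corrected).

Step 1 — column means:
  mean(X) = (1 + 8 + 6 + 1 + 3) / 5 = 19/5 = 3.8
  mean(Y) = (4 + 5 + 5 + 7 + 7) / 5 = 28/5 = 5.6
  mean(Z) = (2 + 1 + 4 + 8 + 4) / 5 = 19/5 = 3.8

Step 2 — sample covariance S[i,j] = (1/(n-1)) · Σ_k (x_{k,i} - mean_i) · (x_{k,j} - mean_j), with n-1 = 4.
  S[X,X] = ((-2.8)·(-2.8) + (4.2)·(4.2) + (2.2)·(2.2) + (-2.8)·(-2.8) + (-0.8)·(-0.8)) / 4 = 38.8/4 = 9.7
  S[X,Y] = ((-2.8)·(-1.6) + (4.2)·(-0.6) + (2.2)·(-0.6) + (-2.8)·(1.4) + (-0.8)·(1.4)) / 4 = -4.4/4 = -1.1
  S[X,Z] = ((-2.8)·(-1.8) + (4.2)·(-2.8) + (2.2)·(0.2) + (-2.8)·(4.2) + (-0.8)·(0.2)) / 4 = -18.2/4 = -4.55
  S[Y,Y] = ((-1.6)·(-1.6) + (-0.6)·(-0.6) + (-0.6)·(-0.6) + (1.4)·(1.4) + (1.4)·(1.4)) / 4 = 7.2/4 = 1.8
  S[Y,Z] = ((-1.6)·(-1.8) + (-0.6)·(-2.8) + (-0.6)·(0.2) + (1.4)·(4.2) + (1.4)·(0.2)) / 4 = 10.6/4 = 2.65
  S[Z,Z] = ((-1.8)·(-1.8) + (-2.8)·(-2.8) + (0.2)·(0.2) + (4.2)·(4.2) + (0.2)·(0.2)) / 4 = 28.8/4 = 7.2

S is symmetric (S[j,i] = S[i,j]). Assembling:

S = [[9.7, -1.1, -4.55],
 [-1.1, 1.8, 2.65],
 [-4.55, 2.65, 7.2]]


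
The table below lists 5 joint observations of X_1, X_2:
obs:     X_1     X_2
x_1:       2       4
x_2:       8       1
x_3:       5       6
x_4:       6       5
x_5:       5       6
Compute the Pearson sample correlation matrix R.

Step 1 — column means:
  mean(X_1) = (2 + 8 + 5 + 6 + 5) / 5 = 26/5 = 5.2
  mean(X_2) = (4 + 1 + 6 + 5 + 6) / 5 = 22/5 = 4.4

Step 2 — sample variances and covariances s[i,j] = (1/(n-1)) · Σ_k (x_{k,i} - mean_i) · (x_{k,j} - mean_j), with n-1 = 4:
  s[X_1,X_1] = ((-3.2)·(-3.2) + (2.8)·(2.8) + (-0.2)·(-0.2) + (0.8)·(0.8) + (-0.2)·(-0.2)) / 4 = 18.8/4 = 4.7
  s[X_1,X_2] = ((-3.2)·(-0.4) + (2.8)·(-3.4) + (-0.2)·(1.6) + (0.8)·(0.6) + (-0.2)·(1.6)) / 4 = -8.4/4 = -2.1
  s[X_2,X_2] = ((-0.4)·(-0.4) + (-3.4)·(-3.4) + (1.6)·(1.6) + (0.6)·(0.6) + (1.6)·(1.6)) / 4 = 17.2/4 = 4.3
  Sample standard deviations s_i = √(s[i,i]):
  s(X_1) = √(4.7) = 2.1679
  s(X_2) = √(4.3) = 2.0736

Step 3 — r_{ij} = s_{ij} / (s_i · s_j):
  r[X_1,X_1] = 1 (diagonal).
  r[X_1,X_2] = -2.1 / (2.1679 · 2.0736) = -2.1 / 4.4956 = -0.4671
  r[X_2,X_2] = 1 (diagonal).

R is symmetric with unit diagonal. Assembling:

R = [[1, -0.4671],
 [-0.4671, 1]]


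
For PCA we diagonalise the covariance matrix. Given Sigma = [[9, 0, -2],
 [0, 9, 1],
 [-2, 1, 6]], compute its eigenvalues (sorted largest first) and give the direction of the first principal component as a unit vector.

Step 1 — characteristic polynomial p(λ) = det(λI - Sigma) = λ³ - tr·λ² + c_1·λ - det, where tr = trace, c_1 = sum of the principal 2×2 minors, det = det(Sigma):
  tr = 9 + 9 + 6 = 24,
  c_1 = (9·9 - (0)²) + (9·6 - (-2)²) + (9·6 - (1)²) = 81 + 50 + 53 = 184,
  det = 9·(9·6 - (1)²) - (0)·((0)·6 - (1)·(-2)) + (-2)·((0)·(1) - 9·(-2)) = 9·(53) - (0)·(2) + (-2)·(18) = 441.
  So p(λ) = λ³ - 24λ² + 184λ - 441.
Step 2 — look for an integer root (rational root theorem: any rational root is an integer divisor of 441). Testing λ = 9:
  p(9) = 729 - 1944 + 1656 - 441 = 0  ✓
  Dividing out (λ - 9): p(λ) = (λ - 9)(λ² - 15λ + 49).
Step 3 — remaining eigenvalues from the quadratic λ² - 15λ + 49 = 0:
  Δ = 15² - 4·49 = 225 - 196 = 29,  λ = (15 ± √29)/2 = (15 ± 5.3852)/2 ≈ 10.1926 or 4.8074.
  Sorted: λ_1 = 10.1926,  λ_2 = 9,  λ_3 = 4.8074  (check: sum = 24 = tr ✓).

Step 4 — unit eigenvector for λ_1 ≈ 10.1926: v spans the null space of (Sigma - λ_1 I), whose rows are
  r_1 = (-1.1926, 0, -2),  r_2 = (0, -1.1926, 1),  r_3 = (-2, 1, -4.1926).
  v is orthogonal to every row, so take v ∝ r_1 × r_2 = ((0)·(1) - (-2)·(-1.1926), (-2)·(0) - (-1.1926)·(1), (-1.1926)·(-1.1926) - (0)·(0)) ≈ (-2.3852, 1.1926, 1.4223).
  Rescale (multiply by -1 so the first nonzero entry is positive): u = (2.3852, -1.1926, -1.4223).
  ||u|| = √((2.3852)² + (-1.1926)² + (-1.4223)²) = √(9.1341) ≈ 3.0223,  v_1 = u/||u|| ≈ (0.7892, -0.3946, -0.4706) (||v_1|| = 1).

λ_1 = 10.1926,  λ_2 = 9,  λ_3 = 4.8074;  v_1 ≈ (0.7892, -0.3946, -0.4706)


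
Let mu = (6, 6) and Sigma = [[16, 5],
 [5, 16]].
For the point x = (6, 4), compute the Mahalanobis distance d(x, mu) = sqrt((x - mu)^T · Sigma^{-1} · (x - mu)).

Step 1 — centre the observation: (x - mu) = (0, -2).

Step 2 — invert Sigma. det(Sigma) = 16·16 - (5)² = 231.
  Sigma^{-1} = (1/det) · [[d, -b], [-b, a]] = [[0.0693, -0.0216],
 [-0.0216, 0.0693]].

Step 3 — form the quadratic (x - mu)^T · Sigma^{-1} · (x - mu):
  Sigma^{-1} · (x - mu) = (0.0433, -0.1385).
  (x - mu)^T · [Sigma^{-1} · (x - mu)] = (0)·(0.0433) + (-2)·(-0.1385) = 0.2771.

Step 4 — take square root: d = √(0.2771) ≈ 0.5264.

d(x, mu) = √(0.2771) ≈ 0.5264


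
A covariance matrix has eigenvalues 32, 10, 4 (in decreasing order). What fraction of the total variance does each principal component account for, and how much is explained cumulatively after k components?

Step 1 — total variance = trace(Sigma) = Σ λ_i = 32 + 10 + 4 = 46.

Step 2 — fraction explained by component i = λ_i / Σ λ:
  PC1: 32/46 = 0.6957
  PC2: 10/46 = 0.2174
  PC3: 4/46 = 0.087

Step 3 — cumulative fraction after k components = (λ_1 + ... + λ_k) / Σ λ:
  k = 1: 32/46 = 0.6957
  k = 2: (32 + 10)/46 = 42/46 = 0.913
  k = 3: (32 + 10 + 4)/46 = 46/46 = 1

Summary (fraction, with percent):

explained: PC1 0.6957 (69.57%), PC2 0.2174 (21.74%), PC3 0.087 (8.7%);  cumulative: 0.6957, 0.913, 1


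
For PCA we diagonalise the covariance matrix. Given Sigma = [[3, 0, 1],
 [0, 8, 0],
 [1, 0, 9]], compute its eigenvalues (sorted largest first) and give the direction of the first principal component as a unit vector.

Step 1 — characteristic polynomial p(λ) = det(λI - Sigma) = λ³ - tr·λ² + c_1·λ - det, where tr = trace, c_1 = sum of the principal 2×2 minors, det = det(Sigma):
  tr = 3 + 8 + 9 = 20,
  c_1 = (3·8 - (0)²) + (3·9 - (1)²) + (8·9 - (0)²) = 24 + 26 + 72 = 122,
  det = 3·(8·9 - (0)²) - (0)·((0)·9 - (0)·(1)) + (1)·((0)·(0) - 8·(1)) = 3·(72) - (0)·(0) + (1)·(-8) = 208.
  So p(λ) = λ³ - 20λ² + 122λ - 208.
Step 2 — look for an integer root (rational root theorem: any rational root is an integer divisor of 208). Testing λ = 8:
  p(8) = 512 - 1280 + 976 - 208 = 0  ✓
  Dividing out (λ - 8): p(λ) = (λ - 8)(λ² - 12λ + 26).
Step 3 — remaining eigenvalues from the quadratic λ² - 12λ + 26 = 0:
  Δ = 12² - 4·26 = 144 - 104 = 40,  λ = (12 ± √40)/2 = (12 ± 6.3246)/2 ≈ 9.1623 or 2.8377.
  Sorted: λ_1 = 9.1623,  λ_2 = 8,  λ_3 = 2.8377  (check: sum = 20 = tr ✓).

Step 4 — unit eigenvector for λ_1 ≈ 9.1623: v spans the null space of (Sigma - λ_1 I), whose rows are
  r_1 = (-6.1623, 0, 1),  r_2 = (0, -1.1623, 0),  r_3 = (1, 0, -0.1623).
  v is orthogonal to every row, so take v ∝ r_1 × r_2 = ((0)·(0) - (1)·(-1.1623), (1)·(0) - (-6.1623)·(0), (-6.1623)·(-1.1623) - (0)·(0)) ≈ (1.1623, 0, 7.1623).
  Let u = (1.1623, 0, 7.1623).
  ||u|| = √((1.1623)² + (0)² + (7.1623)²) = √(52.6491) ≈ 7.256,  v_1 = u/||u|| ≈ (0.1602, 0, 0.9871) (||v_1|| = 1).

λ_1 = 9.1623,  λ_2 = 8,  λ_3 = 2.8377;  v_1 ≈ (0.1602, 0, 0.9871)


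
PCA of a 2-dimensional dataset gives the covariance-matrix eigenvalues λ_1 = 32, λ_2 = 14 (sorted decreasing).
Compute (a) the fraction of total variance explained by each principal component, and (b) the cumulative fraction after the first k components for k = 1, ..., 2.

Step 1 — total variance = trace(Sigma) = Σ λ_i = 32 + 14 = 46.

Step 2 — fraction explained by component i = λ_i / Σ λ:
  PC1: 32/46 = 0.6957
  PC2: 14/46 = 0.3043

Step 3 — cumulative fraction after k components = (λ_1 + ... + λ_k) / Σ λ:
  k = 1: 32/46 = 0.6957
  k = 2: (32 + 14)/46 = 46/46 = 1

Summary (fraction, with percent):

explained: PC1 0.6957 (69.57%), PC2 0.3043 (30.43%);  cumulative: 0.6957, 1


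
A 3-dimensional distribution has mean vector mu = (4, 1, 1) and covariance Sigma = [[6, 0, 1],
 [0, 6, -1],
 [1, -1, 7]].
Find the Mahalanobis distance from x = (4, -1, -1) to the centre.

Step 1 — centre the observation: (x - mu) = (0, -2, -2).

Step 2 — invert Sigma (cofactor / det for 3×3, or solve directly):
  Sigma^{-1} = [[0.1708, -0.0042, -0.025],
 [-0.0042, 0.1708, 0.025],
 [-0.025, 0.025, 0.15]].

Step 3 — form the quadratic (x - mu)^T · Sigma^{-1} · (x - mu):
  Sigma^{-1} · (x - mu) = (0.0583, -0.3917, -0.35).
  (x - mu)^T · [Sigma^{-1} · (x - mu)] = (0)·(0.0583) + (-2)·(-0.3917) + (-2)·(-0.35) = 1.4833.

Step 4 — take square root: d = √(1.4833) ≈ 1.2179.

d(x, mu) = √(1.4833) ≈ 1.2179


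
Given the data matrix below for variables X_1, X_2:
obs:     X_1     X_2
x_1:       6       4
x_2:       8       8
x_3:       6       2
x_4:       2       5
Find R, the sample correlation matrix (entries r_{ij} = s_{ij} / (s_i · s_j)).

Step 1 — column means:
  mean(X_1) = (6 + 8 + 6 + 2) / 4 = 22/4 = 5.5
  mean(X_2) = (4 + 8 + 2 + 5) / 4 = 19/4 = 4.75

Step 2 — sample variances and covariances s[i,j] = (1/(n-1)) · Σ_k (x_{k,i} - mean_i) · (x_{k,j} - mean_j), with n-1 = 3:
  s[X_1,X_1] = ((0.5)·(0.5) + (2.5)·(2.5) + (0.5)·(0.5) + (-3.5)·(-3.5)) / 3 = 19/3 = 6.3333
  s[X_1,X_2] = ((0.5)·(-0.75) + (2.5)·(3.25) + (0.5)·(-2.75) + (-3.5)·(0.25)) / 3 = 5.5/3 = 1.8333
  s[X_2,X_2] = ((-0.75)·(-0.75) + (3.25)·(3.25) + (-2.75)·(-2.75) + (0.25)·(0.25)) / 3 = 18.75/3 = 6.25
  Sample standard deviations s_i = √(s[i,i]):
  s(X_1) = √(6.3333) = 2.5166
  s(X_2) = √(6.25) = 2.5

Step 3 — r_{ij} = s_{ij} / (s_i · s_j):
  r[X_1,X_1] = 1 (diagonal).
  r[X_1,X_2] = 1.8333 / (2.5166 · 2.5) = 1.8333 / 6.2915 = 0.2914
  r[X_2,X_2] = 1 (diagonal).

R is symmetric with unit diagonal. Assembling:

R = [[1, 0.2914],
 [0.2914, 1]]


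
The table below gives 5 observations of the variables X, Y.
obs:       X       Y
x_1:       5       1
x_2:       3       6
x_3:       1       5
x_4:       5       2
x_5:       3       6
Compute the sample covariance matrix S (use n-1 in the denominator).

Step 1 — column means:
  mean(X) = (5 + 3 + 1 + 5 + 3) / 5 = 17/5 = 3.4
  mean(Y) = (1 + 6 + 5 + 2 + 6) / 5 = 20/5 = 4

Step 2 — sample covariance S[i,j] = (1/(n-1)) · Σ_k (x_{k,i} - mean_i) · (x_{k,j} - mean_j), with n-1 = 4.
  S[X,X] = ((1.6)·(1.6) + (-0.4)·(-0.4) + (-2.4)·(-2.4) + (1.6)·(1.6) + (-0.4)·(-0.4)) / 4 = 11.2/4 = 2.8
  S[X,Y] = ((1.6)·(-3) + (-0.4)·(2) + (-2.4)·(1) + (1.6)·(-2) + (-0.4)·(2)) / 4 = -12/4 = -3
  S[Y,Y] = ((-3)·(-3) + (2)·(2) + (1)·(1) + (-2)·(-2) + (2)·(2)) / 4 = 22/4 = 5.5

S is symmetric (S[j,i] = S[i,j]). Assembling:

S = [[2.8, -3],
 [-3, 5.5]]


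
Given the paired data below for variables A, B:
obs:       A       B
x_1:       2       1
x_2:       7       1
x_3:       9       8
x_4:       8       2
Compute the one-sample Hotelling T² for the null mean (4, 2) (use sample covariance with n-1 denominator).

Step 1 — sample mean vector:
  mean(A) = (2 + 7 + 9 + 8) / 4 = 26/4 = 6.5
  mean(B) = (1 + 1 + 8 + 2) / 4 = 12/4 = 3
  x̄ = (6.5, 3),  deviation x̄ - mu_0 = (6.5, 3) - (4, 2) = (2.5, 1).

Step 2 — sample covariance matrix, S[i,j] = (1/(n-1)) · Σ_k (x_{k,i} - mean_i) · (x_{k,j} - mean_j), divisor n-1 = 3:
  S[A,A] = ((-4.5)·(-4.5) + (0.5)·(0.5) + (2.5)·(2.5) + (1.5)·(1.5)) / 3 = 29/3 = 9.6667
  S[A,B] = ((-4.5)·(-2) + (0.5)·(-2) + (2.5)·(5) + (1.5)·(-1)) / 3 = 19/3 = 6.3333
  S[B,B] = ((-2)·(-2) + (-2)·(-2) + (5)·(5) + (-1)·(-1)) / 3 = 34/3 = 11.3333
  S = [[9.6667, 6.3333],
 [6.3333, 11.3333]].

Step 3 — invert S. det(S) = 9.6667·11.3333 - (6.3333)² = 69.4444.
  S^{-1} = (1/det) · [[d, -b], [-b, a]] = [[0.1632, -0.0912],
 [-0.0912, 0.1392]].

Step 4 — quadratic form (x̄ - mu_0)^T · S^{-1} · (x̄ - mu_0):
  S^{-1} · (x̄ - mu_0) = (0.3168, -0.0888),
  (x̄ - mu_0)^T · [...] = (2.5)·(0.3168) + (1)·(-0.0888) = 0.7032.

Step 5 — scale by n: T² = 4 · 0.7032 = 2.8128.

T² ≈ 2.8128


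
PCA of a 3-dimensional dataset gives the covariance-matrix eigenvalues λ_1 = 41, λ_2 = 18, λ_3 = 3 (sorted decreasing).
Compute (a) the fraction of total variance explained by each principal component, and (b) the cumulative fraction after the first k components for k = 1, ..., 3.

Step 1 — total variance = trace(Sigma) = Σ λ_i = 41 + 18 + 3 = 62.

Step 2 — fraction explained by component i = λ_i / Σ λ:
  PC1: 41/62 = 0.6613
  PC2: 18/62 = 0.2903
  PC3: 3/62 = 0.0484

Step 3 — cumulative fraction after k components = (λ_1 + ... + λ_k) / Σ λ:
  k = 1: 41/62 = 0.6613
  k = 2: (41 + 18)/62 = 59/62 = 0.9516
  k = 3: (41 + 18 + 3)/62 = 62/62 = 1

Summary (fraction, with percent):

explained: PC1 0.6613 (66.13%), PC2 0.2903 (29.03%), PC3 0.0484 (4.84%);  cumulative: 0.6613, 0.9516, 1


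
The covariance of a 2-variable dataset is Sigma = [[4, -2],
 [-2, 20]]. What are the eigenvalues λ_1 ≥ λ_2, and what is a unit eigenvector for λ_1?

Step 1 — characteristic polynomial of 2×2 Sigma:
  det(Sigma - λI) = λ² - trace · λ + det = 0.
  trace = 4 + 20 = 24, det = 4·20 - (-2)² = 76.
Step 2 — discriminant:
  Δ = trace² - 4·det = 576 - 304 = 272.
Step 3 — eigenvalues:
  λ = (trace ± √Δ)/2 = (24 ± 16.4924)/2,
  λ_1 = 20.2462,  λ_2 = 3.7538.

Step 4 — unit eigenvector for λ_1: solve (Sigma - λ_1 I)v = 0. First row:
  (4 - 20.2462)·v_x + (-2)·v_y = 0, i.e. (-16.2462)·v_x + (-2)·v_y = 0,
  so v ∝ (b, λ_1 - a) = (-2, 16.2462); multiply by -1 so the first entry is positive: u = (2, -16.2462).
  ||u|| = √((2)² + (-16.2462)²) = √(267.9394) ≈ 16.3689,
  v_1 = u/||u|| ≈ (0.1222, -0.9925) (||v_1|| = 1).

λ_1 = 20.2462,  λ_2 = 3.7538;  v_1 ≈ (0.1222, -0.9925)


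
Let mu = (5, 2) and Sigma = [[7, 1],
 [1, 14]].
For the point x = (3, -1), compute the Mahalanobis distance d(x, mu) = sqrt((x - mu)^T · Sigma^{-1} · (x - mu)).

Step 1 — centre the observation: (x - mu) = (-2, -3).

Step 2 — invert Sigma. det(Sigma) = 7·14 - (1)² = 97.
  Sigma^{-1} = (1/det) · [[d, -b], [-b, a]] = [[0.1443, -0.0103],
 [-0.0103, 0.0722]].

Step 3 — form the quadratic (x - mu)^T · Sigma^{-1} · (x - mu):
  Sigma^{-1} · (x - mu) = (-0.2577, -0.1959).
  (x - mu)^T · [Sigma^{-1} · (x - mu)] = (-2)·(-0.2577) + (-3)·(-0.1959) = 1.1031.

Step 4 — take square root: d = √(1.1031) ≈ 1.0503.

d(x, mu) = √(1.1031) ≈ 1.0503


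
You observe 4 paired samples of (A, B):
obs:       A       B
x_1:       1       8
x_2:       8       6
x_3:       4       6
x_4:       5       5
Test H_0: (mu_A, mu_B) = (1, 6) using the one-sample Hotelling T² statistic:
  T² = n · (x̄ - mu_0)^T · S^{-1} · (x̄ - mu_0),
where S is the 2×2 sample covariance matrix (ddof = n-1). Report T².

Step 1 — sample mean vector:
  mean(A) = (1 + 8 + 4 + 5) / 4 = 18/4 = 4.5
  mean(B) = (8 + 6 + 6 + 5) / 4 = 25/4 = 6.25
  x̄ = (4.5, 6.25),  deviation x̄ - mu_0 = (4.5, 6.25) - (1, 6) = (3.5, 0.25).

Step 2 — sample covariance matrix, S[i,j] = (1/(n-1)) · Σ_k (x_{k,i} - mean_i) · (x_{k,j} - mean_j), divisor n-1 = 3:
  S[A,A] = ((-3.5)·(-3.5) + (3.5)·(3.5) + (-0.5)·(-0.5) + (0.5)·(0.5)) / 3 = 25/3 = 8.3333
  S[A,B] = ((-3.5)·(1.75) + (3.5)·(-0.25) + (-0.5)·(-0.25) + (0.5)·(-1.25)) / 3 = -7.5/3 = -2.5
  S[B,B] = ((1.75)·(1.75) + (-0.25)·(-0.25) + (-0.25)·(-0.25) + (-1.25)·(-1.25)) / 3 = 4.75/3 = 1.5833
  S = [[8.3333, -2.5],
 [-2.5, 1.5833]].

Step 3 — invert S. det(S) = 8.3333·1.5833 - (-2.5)² = 6.9444.
  S^{-1} = (1/det) · [[d, -b], [-b, a]] = [[0.228, 0.36],
 [0.36, 1.2]].

Step 4 — quadratic form (x̄ - mu_0)^T · S^{-1} · (x̄ - mu_0):
  S^{-1} · (x̄ - mu_0) = (0.888, 1.56),
  (x̄ - mu_0)^T · [...] = (3.5)·(0.888) + (0.25)·(1.56) = 3.498.

Step 5 — scale by n: T² = 4 · 3.498 = 13.992.

T² ≈ 13.992


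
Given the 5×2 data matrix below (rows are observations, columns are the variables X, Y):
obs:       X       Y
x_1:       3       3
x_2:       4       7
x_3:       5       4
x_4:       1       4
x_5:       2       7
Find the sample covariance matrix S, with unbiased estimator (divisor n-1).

Step 1 — column means:
  mean(X) = (3 + 4 + 5 + 1 + 2) / 5 = 15/5 = 3
  mean(Y) = (3 + 7 + 4 + 4 + 7) / 5 = 25/5 = 5

Step 2 — sample covariance S[i,j] = (1/(n-1)) · Σ_k (x_{k,i} - mean_i) · (x_{k,j} - mean_j), with n-1 = 4.
  S[X,X] = ((0)·(0) + (1)·(1) + (2)·(2) + (-2)·(-2) + (-1)·(-1)) / 4 = 10/4 = 2.5
  S[X,Y] = ((0)·(-2) + (1)·(2) + (2)·(-1) + (-2)·(-1) + (-1)·(2)) / 4 = 0/4 = 0
  S[Y,Y] = ((-2)·(-2) + (2)·(2) + (-1)·(-1) + (-1)·(-1) + (2)·(2)) / 4 = 14/4 = 3.5

S is symmetric (S[j,i] = S[i,j]). Assembling:

S = [[2.5, 0],
 [0, 3.5]]


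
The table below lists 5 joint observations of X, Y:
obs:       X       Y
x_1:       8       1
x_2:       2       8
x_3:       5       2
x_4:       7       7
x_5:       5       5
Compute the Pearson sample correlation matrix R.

Step 1 — column means:
  mean(X) = (8 + 2 + 5 + 7 + 5) / 5 = 27/5 = 5.4
  mean(Y) = (1 + 8 + 2 + 7 + 5) / 5 = 23/5 = 4.6

Step 2 — sample variances and covariances s[i,j] = (1/(n-1)) · Σ_k (x_{k,i} - mean_i) · (x_{k,j} - mean_j), with n-1 = 4:
  s[X,X] = ((2.6)·(2.6) + (-3.4)·(-3.4) + (-0.4)·(-0.4) + (1.6)·(1.6) + (-0.4)·(-0.4)) / 4 = 21.2/4 = 5.3
  s[X,Y] = ((2.6)·(-3.6) + (-3.4)·(3.4) + (-0.4)·(-2.6) + (1.6)·(2.4) + (-0.4)·(0.4)) / 4 = -16.2/4 = -4.05
  s[Y,Y] = ((-3.6)·(-3.6) + (3.4)·(3.4) + (-2.6)·(-2.6) + (2.4)·(2.4) + (0.4)·(0.4)) / 4 = 37.2/4 = 9.3
  Sample standard deviations s_i = √(s[i,i]):
  s(X) = √(5.3) = 2.3022
  s(Y) = √(9.3) = 3.0496

Step 3 — r_{ij} = s_{ij} / (s_i · s_j):
  r[X,X] = 1 (diagonal).
  r[X,Y] = -4.05 / (2.3022 · 3.0496) = -4.05 / 7.0207 = -0.5769
  r[Y,Y] = 1 (diagonal).

R is symmetric with unit diagonal. Assembling:

R = [[1, -0.5769],
 [-0.5769, 1]]


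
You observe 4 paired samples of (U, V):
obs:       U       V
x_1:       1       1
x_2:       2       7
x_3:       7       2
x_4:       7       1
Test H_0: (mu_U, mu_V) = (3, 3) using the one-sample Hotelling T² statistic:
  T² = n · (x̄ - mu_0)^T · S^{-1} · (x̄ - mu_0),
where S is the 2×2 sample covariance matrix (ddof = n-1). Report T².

Step 1 — sample mean vector:
  mean(U) = (1 + 2 + 7 + 7) / 4 = 17/4 = 4.25
  mean(V) = (1 + 7 + 2 + 1) / 4 = 11/4 = 2.75
  x̄ = (4.25, 2.75),  deviation x̄ - mu_0 = (4.25, 2.75) - (3, 3) = (1.25, -0.25).

Step 2 — sample covariance matrix, S[i,j] = (1/(n-1)) · Σ_k (x_{k,i} - mean_i) · (x_{k,j} - mean_j), divisor n-1 = 3:
  S[U,U] = ((-3.25)·(-3.25) + (-2.25)·(-2.25) + (2.75)·(2.75) + (2.75)·(2.75)) / 3 = 30.75/3 = 10.25
  S[U,V] = ((-3.25)·(-1.75) + (-2.25)·(4.25) + (2.75)·(-0.75) + (2.75)·(-1.75)) / 3 = -10.75/3 = -3.5833
  S[V,V] = ((-1.75)·(-1.75) + (4.25)·(4.25) + (-0.75)·(-0.75) + (-1.75)·(-1.75)) / 3 = 24.75/3 = 8.25
  S = [[10.25, -3.5833],
 [-3.5833, 8.25]].

Step 3 — invert S. det(S) = 10.25·8.25 - (-3.5833)² = 71.7222.
  S^{-1} = (1/det) · [[d, -b], [-b, a]] = [[0.115, 0.05],
 [0.05, 0.1429]].

Step 4 — quadratic form (x̄ - mu_0)^T · S^{-1} · (x̄ - mu_0):
  S^{-1} · (x̄ - mu_0) = (0.1313, 0.0267),
  (x̄ - mu_0)^T · [...] = (1.25)·(0.1313) + (-0.25)·(0.0267) = 0.1574.

Step 5 — scale by n: T² = 4 · 0.1574 = 0.6297.

T² ≈ 0.6297


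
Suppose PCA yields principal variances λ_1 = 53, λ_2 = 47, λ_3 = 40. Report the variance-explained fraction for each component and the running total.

Step 1 — total variance = trace(Sigma) = Σ λ_i = 53 + 47 + 40 = 140.

Step 2 — fraction explained by component i = λ_i / Σ λ:
  PC1: 53/140 = 0.3786
  PC2: 47/140 = 0.3357
  PC3: 40/140 = 0.2857

Step 3 — cumulative fraction after k components = (λ_1 + ... + λ_k) / Σ λ:
  k = 1: 53/140 = 0.3786
  k = 2: (53 + 47)/140 = 100/140 = 0.7143
  k = 3: (53 + 47 + 40)/140 = 140/140 = 1

Summary (fraction, with percent):

explained: PC1 0.3786 (37.86%), PC2 0.3357 (33.57%), PC3 0.2857 (28.57%);  cumulative: 0.3786, 0.7143, 1


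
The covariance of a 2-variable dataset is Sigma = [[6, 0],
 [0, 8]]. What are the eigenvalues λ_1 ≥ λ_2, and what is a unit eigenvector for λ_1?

Step 1 — characteristic polynomial of 2×2 Sigma:
  det(Sigma - λI) = λ² - trace · λ + det = 0.
  trace = 6 + 8 = 14, det = 6·8 - (0)² = 48.
Step 2 — discriminant:
  Δ = trace² - 4·det = 196 - 192 = 4.
Step 3 — eigenvalues:
  λ = (trace ± √Δ)/2 = (14 ± 2)/2,
  λ_1 = 8,  λ_2 = 6.

Step 4 — unit eigenvector for λ_1: Sigma is diagonal, so its eigenvectors are the coordinate axes. λ_1 = 8 is the diagonal entry on the second coordinate axis, hence
  v_1 = (0, 1) (||v_1|| = 1).

λ_1 = 8,  λ_2 = 6;  v_1 ≈ (0, 1)


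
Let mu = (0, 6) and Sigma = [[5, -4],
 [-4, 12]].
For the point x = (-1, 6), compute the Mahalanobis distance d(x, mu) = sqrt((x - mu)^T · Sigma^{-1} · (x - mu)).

Step 1 — centre the observation: (x - mu) = (-1, 0).

Step 2 — invert Sigma. det(Sigma) = 5·12 - (-4)² = 44.
  Sigma^{-1} = (1/det) · [[d, -b], [-b, a]] = [[0.2727, 0.0909],
 [0.0909, 0.1136]].

Step 3 — form the quadratic (x - mu)^T · Sigma^{-1} · (x - mu):
  Sigma^{-1} · (x - mu) = (-0.2727, -0.0909).
  (x - mu)^T · [Sigma^{-1} · (x - mu)] = (-1)·(-0.2727) + (0)·(-0.0909) = 0.2727.

Step 4 — take square root: d = √(0.2727) ≈ 0.5222.

d(x, mu) = √(0.2727) ≈ 0.5222


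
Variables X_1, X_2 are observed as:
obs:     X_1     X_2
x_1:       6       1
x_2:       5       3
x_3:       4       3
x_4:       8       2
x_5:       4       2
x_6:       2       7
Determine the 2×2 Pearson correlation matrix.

Step 1 — column means:
  mean(X_1) = (6 + 5 + 4 + 8 + 4 + 2) / 6 = 29/6 = 4.8333
  mean(X_2) = (1 + 3 + 3 + 2 + 2 + 7) / 6 = 18/6 = 3

Step 2 — sample variances and covariances s[i,j] = (1/(n-1)) · Σ_k (x_{k,i} - mean_i) · (x_{k,j} - mean_j), with n-1 = 5:
  s[X_1,X_1] = ((1.1667)·(1.1667) + (0.1667)·(0.1667) + (-0.8333)·(-0.8333) + (3.1667)·(3.1667) + (-0.8333)·(-0.8333) + (-2.8333)·(-2.8333)) / 5 = 20.8333/5 = 4.1667
  s[X_1,X_2] = ((1.1667)·(-2) + (0.1667)·(0) + (-0.8333)·(0) + (3.1667)·(-1) + (-0.8333)·(-1) + (-2.8333)·(4)) / 5 = -16/5 = -3.2
  s[X_2,X_2] = ((-2)·(-2) + (0)·(0) + (0)·(0) + (-1)·(-1) + (-1)·(-1) + (4)·(4)) / 5 = 22/5 = 4.4
  Sample standard deviations s_i = √(s[i,i]):
  s(X_1) = √(4.1667) = 2.0412
  s(X_2) = √(4.4) = 2.0976

Step 3 — r_{ij} = s_{ij} / (s_i · s_j):
  r[X_1,X_1] = 1 (diagonal).
  r[X_1,X_2] = -3.2 / (2.0412 · 2.0976) = -3.2 / 4.2817 = -0.7474
  r[X_2,X_2] = 1 (diagonal).

R is symmetric with unit diagonal. Assembling:

R = [[1, -0.7474],
 [-0.7474, 1]]


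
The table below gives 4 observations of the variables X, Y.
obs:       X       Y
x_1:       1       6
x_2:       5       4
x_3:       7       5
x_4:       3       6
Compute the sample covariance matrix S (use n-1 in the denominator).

Step 1 — column means:
  mean(X) = (1 + 5 + 7 + 3) / 4 = 16/4 = 4
  mean(Y) = (6 + 4 + 5 + 6) / 4 = 21/4 = 5.25

Step 2 — sample covariance S[i,j] = (1/(n-1)) · Σ_k (x_{k,i} - mean_i) · (x_{k,j} - mean_j), with n-1 = 3.
  S[X,X] = ((-3)·(-3) + (1)·(1) + (3)·(3) + (-1)·(-1)) / 3 = 20/3 = 6.6667
  S[X,Y] = ((-3)·(0.75) + (1)·(-1.25) + (3)·(-0.25) + (-1)·(0.75)) / 3 = -5/3 = -1.6667
  S[Y,Y] = ((0.75)·(0.75) + (-1.25)·(-1.25) + (-0.25)·(-0.25) + (0.75)·(0.75)) / 3 = 2.75/3 = 0.9167

S is symmetric (S[j,i] = S[i,j]). Assembling:

S = [[6.6667, -1.6667],
 [-1.6667, 0.9167]]


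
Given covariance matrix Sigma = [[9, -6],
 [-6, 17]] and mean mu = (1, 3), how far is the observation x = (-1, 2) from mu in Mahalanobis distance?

Step 1 — centre the observation: (x - mu) = (-2, -1).

Step 2 — invert Sigma. det(Sigma) = 9·17 - (-6)² = 117.
  Sigma^{-1} = (1/det) · [[d, -b], [-b, a]] = [[0.1453, 0.0513],
 [0.0513, 0.0769]].

Step 3 — form the quadratic (x - mu)^T · Sigma^{-1} · (x - mu):
  Sigma^{-1} · (x - mu) = (-0.3419, -0.1795).
  (x - mu)^T · [Sigma^{-1} · (x - mu)] = (-2)·(-0.3419) + (-1)·(-0.1795) = 0.8632.

Step 4 — take square root: d = √(0.8632) ≈ 0.9291.

d(x, mu) = √(0.8632) ≈ 0.9291


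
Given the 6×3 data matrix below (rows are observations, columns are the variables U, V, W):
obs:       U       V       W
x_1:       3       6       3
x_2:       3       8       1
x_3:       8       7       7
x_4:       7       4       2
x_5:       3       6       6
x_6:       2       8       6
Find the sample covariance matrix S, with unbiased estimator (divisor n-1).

Step 1 — column means:
  mean(U) = (3 + 3 + 8 + 7 + 3 + 2) / 6 = 26/6 = 4.3333
  mean(V) = (6 + 8 + 7 + 4 + 6 + 8) / 6 = 39/6 = 6.5
  mean(W) = (3 + 1 + 7 + 2 + 6 + 6) / 6 = 25/6 = 4.1667

Step 2 — sample covariance S[i,j] = (1/(n-1)) · Σ_k (x_{k,i} - mean_i) · (x_{k,j} - mean_j), with n-1 = 5.
  S[U,U] = ((-1.3333)·(-1.3333) + (-1.3333)·(-1.3333) + (3.6667)·(3.6667) + (2.6667)·(2.6667) + (-1.3333)·(-1.3333) + (-2.3333)·(-2.3333)) / 5 = 31.3333/5 = 6.2667
  S[U,V] = ((-1.3333)·(-0.5) + (-1.3333)·(1.5) + (3.6667)·(0.5) + (2.6667)·(-2.5) + (-1.3333)·(-0.5) + (-2.3333)·(1.5)) / 5 = -9/5 = -1.8
  S[U,W] = ((-1.3333)·(-1.1667) + (-1.3333)·(-3.1667) + (3.6667)·(2.8333) + (2.6667)·(-2.1667) + (-1.3333)·(1.8333) + (-2.3333)·(1.8333)) / 5 = 3.6667/5 = 0.7333
  S[V,V] = ((-0.5)·(-0.5) + (1.5)·(1.5) + (0.5)·(0.5) + (-2.5)·(-2.5) + (-0.5)·(-0.5) + (1.5)·(1.5)) / 5 = 11.5/5 = 2.3
  S[V,W] = ((-0.5)·(-1.1667) + (1.5)·(-3.1667) + (0.5)·(2.8333) + (-2.5)·(-2.1667) + (-0.5)·(1.8333) + (1.5)·(1.8333)) / 5 = 4.5/5 = 0.9
  S[W,W] = ((-1.1667)·(-1.1667) + (-3.1667)·(-3.1667) + (2.8333)·(2.8333) + (-2.1667)·(-2.1667) + (1.8333)·(1.8333) + (1.8333)·(1.8333)) / 5 = 30.8333/5 = 6.1667

S is symmetric (S[j,i] = S[i,j]). Assembling:

S = [[6.2667, -1.8, 0.7333],
 [-1.8, 2.3, 0.9],
 [0.7333, 0.9, 6.1667]]


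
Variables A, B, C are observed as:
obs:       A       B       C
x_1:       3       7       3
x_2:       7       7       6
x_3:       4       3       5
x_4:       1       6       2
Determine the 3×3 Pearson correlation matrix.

Step 1 — column means:
  mean(A) = (3 + 7 + 4 + 1) / 4 = 15/4 = 3.75
  mean(B) = (7 + 7 + 3 + 6) / 4 = 23/4 = 5.75
  mean(C) = (3 + 6 + 5 + 2) / 4 = 16/4 = 4

Step 2 — sample variances and covariances s[i,j] = (1/(n-1)) · Σ_k (x_{k,i} - mean_i) · (x_{k,j} - mean_j), with n-1 = 3:
  s[A,A] = ((-0.75)·(-0.75) + (3.25)·(3.25) + (0.25)·(0.25) + (-2.75)·(-2.75)) / 3 = 18.75/3 = 6.25
  s[A,B] = ((-0.75)·(1.25) + (3.25)·(1.25) + (0.25)·(-2.75) + (-2.75)·(0.25)) / 3 = 1.75/3 = 0.5833
  s[A,C] = ((-0.75)·(-1) + (3.25)·(2) + (0.25)·(1) + (-2.75)·(-2)) / 3 = 13/3 = 4.3333
  s[B,B] = ((1.25)·(1.25) + (1.25)·(1.25) + (-2.75)·(-2.75) + (0.25)·(0.25)) / 3 = 10.75/3 = 3.5833
  s[B,C] = ((1.25)·(-1) + (1.25)·(2) + (-2.75)·(1) + (0.25)·(-2)) / 3 = -2/3 = -0.6667
  s[C,C] = ((-1)·(-1) + (2)·(2) + (1)·(1) + (-2)·(-2)) / 3 = 10/3 = 3.3333
  Sample standard deviations s_i = √(s[i,i]):
  s(A) = √(6.25) = 2.5
  s(B) = √(3.5833) = 1.893
  s(C) = √(3.3333) = 1.8257

Step 3 — r_{ij} = s_{ij} / (s_i · s_j):
  r[A,A] = 1 (diagonal).
  r[A,B] = 0.5833 / (2.5 · 1.893) = 0.5833 / 4.7324 = 0.1233
  r[A,C] = 4.3333 / (2.5 · 1.8257) = 4.3333 / 4.5644 = 0.9494
  r[B,B] = 1 (diagonal).
  r[B,C] = -0.6667 / (1.893 · 1.8257) = -0.6667 / 3.4561 = -0.1929
  r[C,C] = 1 (diagonal).

R is symmetric with unit diagonal. Assembling:

R = [[1, 0.1233, 0.9494],
 [0.1233, 1, -0.1929],
 [0.9494, -0.1929, 1]]


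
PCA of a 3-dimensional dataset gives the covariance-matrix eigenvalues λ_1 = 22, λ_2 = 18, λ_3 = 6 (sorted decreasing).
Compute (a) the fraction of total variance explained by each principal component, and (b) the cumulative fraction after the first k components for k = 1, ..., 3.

Step 1 — total variance = trace(Sigma) = Σ λ_i = 22 + 18 + 6 = 46.

Step 2 — fraction explained by component i = λ_i / Σ λ:
  PC1: 22/46 = 0.4783
  PC2: 18/46 = 0.3913
  PC3: 6/46 = 0.1304

Step 3 — cumulative fraction after k components = (λ_1 + ... + λ_k) / Σ λ:
  k = 1: 22/46 = 0.4783
  k = 2: (22 + 18)/46 = 40/46 = 0.8696
  k = 3: (22 + 18 + 6)/46 = 46/46 = 1

Summary (fraction, with percent):

explained: PC1 0.4783 (47.83%), PC2 0.3913 (39.13%), PC3 0.1304 (13.04%);  cumulative: 0.4783, 0.8696, 1


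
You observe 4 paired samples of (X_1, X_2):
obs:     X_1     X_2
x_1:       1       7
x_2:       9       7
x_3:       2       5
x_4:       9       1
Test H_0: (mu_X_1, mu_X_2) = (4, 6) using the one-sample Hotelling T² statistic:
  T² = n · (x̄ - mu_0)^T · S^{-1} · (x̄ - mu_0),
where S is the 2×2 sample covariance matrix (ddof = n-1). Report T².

Step 1 — sample mean vector:
  mean(X_1) = (1 + 9 + 2 + 9) / 4 = 21/4 = 5.25
  mean(X_2) = (7 + 7 + 5 + 1) / 4 = 20/4 = 5
  x̄ = (5.25, 5),  deviation x̄ - mu_0 = (5.25, 5) - (4, 6) = (1.25, -1).

Step 2 — sample covariance matrix, S[i,j] = (1/(n-1)) · Σ_k (x_{k,i} - mean_i) · (x_{k,j} - mean_j), divisor n-1 = 3:
  S[X_1,X_1] = ((-4.25)·(-4.25) + (3.75)·(3.75) + (-3.25)·(-3.25) + (3.75)·(3.75)) / 3 = 56.75/3 = 18.9167
  S[X_1,X_2] = ((-4.25)·(2) + (3.75)·(2) + (-3.25)·(0) + (3.75)·(-4)) / 3 = -16/3 = -5.3333
  S[X_2,X_2] = ((2)·(2) + (2)·(2) + (0)·(0) + (-4)·(-4)) / 3 = 24/3 = 8
  S = [[18.9167, -5.3333],
 [-5.3333, 8]].

Step 3 — invert S. det(S) = 18.9167·8 - (-5.3333)² = 122.8889.
  S^{-1} = (1/det) · [[d, -b], [-b, a]] = [[0.0651, 0.0434],
 [0.0434, 0.1539]].

Step 4 — quadratic form (x̄ - mu_0)^T · S^{-1} · (x̄ - mu_0):
  S^{-1} · (x̄ - mu_0) = (0.038, -0.0997),
  (x̄ - mu_0)^T · [...] = (1.25)·(0.038) + (-1)·(-0.0997) = 0.1472.

Step 5 — scale by n: T² = 4 · 0.1472 = 0.5886.

T² ≈ 0.5886


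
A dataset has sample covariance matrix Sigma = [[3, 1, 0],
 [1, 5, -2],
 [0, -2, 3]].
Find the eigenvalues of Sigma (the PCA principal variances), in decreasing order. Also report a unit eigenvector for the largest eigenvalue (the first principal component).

Step 1 — characteristic polynomial p(λ) = det(λI - Sigma) = λ³ - tr·λ² + c_1·λ - det, where tr = trace, c_1 = sum of the principal 2×2 minors, det = det(Sigma):
  tr = 3 + 5 + 3 = 11,
  c_1 = (3·5 - (1)²) + (3·3 - (0)²) + (5·3 - (-2)²) = 14 + 9 + 11 = 34,
  det = 3·(5·3 - (-2)²) - (1)·((1)·3 - (-2)·(0)) + (0)·((1)·(-2) - 5·(0)) = 3·(11) - (1)·(3) + (0)·(-2) = 30.
  So p(λ) = λ³ - 11λ² + 34λ - 30.
Step 2 — look for an integer root (rational root theorem: any rational root is an integer divisor of 30). Testing λ = 3:
  p(3) = 27 - 99 + 102 - 30 = 0  ✓
  Dividing out (λ - 3): p(λ) = (λ - 3)(λ² - 8λ + 10).
Step 3 — remaining eigenvalues from the quadratic λ² - 8λ + 10 = 0:
  Δ = 8² - 4·10 = 64 - 40 = 24,  λ = (8 ± √24)/2 = (8 ± 4.899)/2 ≈ 6.4495 or 1.5505.
  Sorted: λ_1 = 6.4495,  λ_2 = 3,  λ_3 = 1.5505  (check: sum = 11 = tr ✓).

Step 4 — unit eigenvector for λ_1 ≈ 6.4495: v spans the null space of (Sigma - λ_1 I), whose rows are
  r_1 = (-3.4495, 1, 0),  r_2 = (1, -1.4495, -2),  r_3 = (0, -2, -3.4495).
  v is orthogonal to every row, so take v ∝ r_1 × r_2 = ((1)·(-2) - (0)·(-1.4495), (0)·(1) - (-3.4495)·(-2), (-3.4495)·(-1.4495) - (1)·(1)) ≈ (-2, -6.899, 4).
  Rescale (multiply by -1 so the first nonzero entry is positive): u = (2, 6.899, -4).
  ||u|| = √((2)² + (6.899)² + (-4)²) = √(67.5959) ≈ 8.2217,  v_1 = u/||u|| ≈ (0.2433, 0.8391, -0.4865) (||v_1|| = 1).

λ_1 = 6.4495,  λ_2 = 3,  λ_3 = 1.5505;  v_1 ≈ (0.2433, 0.8391, -0.4865)


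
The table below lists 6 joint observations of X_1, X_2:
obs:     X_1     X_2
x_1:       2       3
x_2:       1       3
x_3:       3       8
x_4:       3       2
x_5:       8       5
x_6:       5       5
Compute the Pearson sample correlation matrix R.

Step 1 — column means:
  mean(X_1) = (2 + 1 + 3 + 3 + 8 + 5) / 6 = 22/6 = 3.6667
  mean(X_2) = (3 + 3 + 8 + 2 + 5 + 5) / 6 = 26/6 = 4.3333

Step 2 — sample variances and covariances s[i,j] = (1/(n-1)) · Σ_k (x_{k,i} - mean_i) · (x_{k,j} - mean_j), with n-1 = 5:
  s[X_1,X_1] = ((-1.6667)·(-1.6667) + (-2.6667)·(-2.6667) + (-0.6667)·(-0.6667) + (-0.6667)·(-0.6667) + (4.3333)·(4.3333) + (1.3333)·(1.3333)) / 5 = 31.3333/5 = 6.2667
  s[X_1,X_2] = ((-1.6667)·(-1.3333) + (-2.6667)·(-1.3333) + (-0.6667)·(3.6667) + (-0.6667)·(-2.3333) + (4.3333)·(0.6667) + (1.3333)·(0.6667)) / 5 = 8.6667/5 = 1.7333
  s[X_2,X_2] = ((-1.3333)·(-1.3333) + (-1.3333)·(-1.3333) + (3.6667)·(3.6667) + (-2.3333)·(-2.3333) + (0.6667)·(0.6667) + (0.6667)·(0.6667)) / 5 = 23.3333/5 = 4.6667
  Sample standard deviations s_i = √(s[i,i]):
  s(X_1) = √(6.2667) = 2.5033
  s(X_2) = √(4.6667) = 2.1602

Step 3 — r_{ij} = s_{ij} / (s_i · s_j):
  r[X_1,X_1] = 1 (diagonal).
  r[X_1,X_2] = 1.7333 / (2.5033 · 2.1602) = 1.7333 / 5.4078 = 0.3205
  r[X_2,X_2] = 1 (diagonal).

R is symmetric with unit diagonal. Assembling:

R = [[1, 0.3205],
 [0.3205, 1]]


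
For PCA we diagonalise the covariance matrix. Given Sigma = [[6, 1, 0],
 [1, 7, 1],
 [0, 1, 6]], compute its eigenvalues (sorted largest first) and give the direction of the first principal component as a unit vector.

Step 1 — characteristic polynomial p(λ) = det(λI - Sigma) = λ³ - tr·λ² + c_1·λ - det, where tr = trace, c_1 = sum of the principal 2×2 minors, det = det(Sigma):
  tr = 6 + 7 + 6 = 19,
  c_1 = (6·7 - (1)²) + (6·6 - (0)²) + (7·6 - (1)²) = 41 + 36 + 41 = 118,
  det = 6·(7·6 - (1)²) - (1)·((1)·6 - (1)·(0)) + (0)·((1)·(1) - 7·(0)) = 6·(41) - (1)·(6) + (0)·(1) = 240.
  So p(λ) = λ³ - 19λ² + 118λ - 240.
Step 2 — look for an integer root (rational root theorem: any rational root is an integer divisor of 240). Testing λ = 5:
  p(5) = 125 - 475 + 590 - 240 = 0  ✓
  Dividing out (λ - 5): p(λ) = (λ - 5)(λ² - 14λ + 48).
Step 3 — remaining eigenvalues from the quadratic λ² - 14λ + 48 = 0:
  Δ = 14² - 4·48 = 196 - 192 = 4,  λ = (14 ± √4)/2 = (14 ± 2)/2 = 8 or 6.
  Sorted: λ_1 = 8,  λ_2 = 6,  λ_3 = 5  (check: sum = 19 = tr ✓).

Step 4 — unit eigenvector for λ_1 = 8: v spans the null space of (Sigma - λ_1 I), whose rows are
  r_1 = (-2, 1, 0),  r_2 = (1, -1, 1),  r_3 = (0, 1, -2).
  v is orthogonal to every row, so take v ∝ r_1 × r_2 = ((1)·(1) - (0)·(-1), (0)·(1) - (-2)·(1), (-2)·(-1) - (1)·(1)) = (1, 2, 1).
  Let u = (1, 2, 1).
  ||u|| = √((1)² + (2)² + (1)²) = √(6) ≈ 2.4495,  v_1 = u/||u|| ≈ (0.4082, 0.8165, 0.4082) (||v_1|| = 1).

λ_1 = 8,  λ_2 = 6,  λ_3 = 5;  v_1 ≈ (0.4082, 0.8165, 0.4082)


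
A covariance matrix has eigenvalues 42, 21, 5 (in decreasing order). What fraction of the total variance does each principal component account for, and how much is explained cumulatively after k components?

Step 1 — total variance = trace(Sigma) = Σ λ_i = 42 + 21 + 5 = 68.

Step 2 — fraction explained by component i = λ_i / Σ λ:
  PC1: 42/68 = 0.6176
  PC2: 21/68 = 0.3088
  PC3: 5/68 = 0.0735

Step 3 — cumulative fraction after k components = (λ_1 + ... + λ_k) / Σ λ:
  k = 1: 42/68 = 0.6176
  k = 2: (42 + 21)/68 = 63/68 = 0.9265
  k = 3: (42 + 21 + 5)/68 = 68/68 = 1

Summary (fraction, with percent):

explained: PC1 0.6176 (61.76%), PC2 0.3088 (30.88%), PC3 0.0735 (7.35%);  cumulative: 0.6176, 0.9265, 1


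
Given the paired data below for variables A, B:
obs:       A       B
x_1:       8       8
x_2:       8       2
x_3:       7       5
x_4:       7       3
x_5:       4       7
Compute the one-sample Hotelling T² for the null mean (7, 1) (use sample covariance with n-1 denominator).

Step 1 — sample mean vector:
  mean(A) = (8 + 8 + 7 + 7 + 4) / 5 = 34/5 = 6.8
  mean(B) = (8 + 2 + 5 + 3 + 7) / 5 = 25/5 = 5
  x̄ = (6.8, 5),  deviation x̄ - mu_0 = (6.8, 5) - (7, 1) = (-0.2, 4).

Step 2 — sample covariance matrix, S[i,j] = (1/(n-1)) · Σ_k (x_{k,i} - mean_i) · (x_{k,j} - mean_j), divisor n-1 = 4:
  S[A,A] = ((1.2)·(1.2) + (1.2)·(1.2) + (0.2)·(0.2) + (0.2)·(0.2) + (-2.8)·(-2.8)) / 4 = 10.8/4 = 2.7
  S[A,B] = ((1.2)·(3) + (1.2)·(-3) + (0.2)·(0) + (0.2)·(-2) + (-2.8)·(2)) / 4 = -6/4 = -1.5
  S[B,B] = ((3)·(3) + (-3)·(-3) + (0)·(0) + (-2)·(-2) + (2)·(2)) / 4 = 26/4 = 6.5
  S = [[2.7, -1.5],
 [-1.5, 6.5]].

Step 3 — invert S. det(S) = 2.7·6.5 - (-1.5)² = 15.3.
  S^{-1} = (1/det) · [[d, -b], [-b, a]] = [[0.4248, 0.098],
 [0.098, 0.1765]].

Step 4 — quadratic form (x̄ - mu_0)^T · S^{-1} · (x̄ - mu_0):
  S^{-1} · (x̄ - mu_0) = (0.3072, 0.6863),
  (x̄ - mu_0)^T · [...] = (-0.2)·(0.3072) + (4)·(0.6863) = 2.6837.

Step 5 — scale by n: T² = 5 · 2.6837 = 13.4183.

T² ≈ 13.4183


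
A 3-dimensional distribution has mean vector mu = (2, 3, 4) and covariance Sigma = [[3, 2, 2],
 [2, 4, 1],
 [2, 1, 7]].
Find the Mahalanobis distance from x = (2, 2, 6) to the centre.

Step 1 — centre the observation: (x - mu) = (0, -1, 2).

Step 2 — invert Sigma (cofactor / det for 3×3, or solve directly):
  Sigma^{-1} = [[0.6, -0.2667, -0.1333],
 [-0.2667, 0.3778, 0.0222],
 [-0.1333, 0.0222, 0.1778]].

Step 3 — form the quadratic (x - mu)^T · Sigma^{-1} · (x - mu):
  Sigma^{-1} · (x - mu) = (0, -0.3333, 0.3333).
  (x - mu)^T · [Sigma^{-1} · (x - mu)] = (0)·(0) + (-1)·(-0.3333) + (2)·(0.3333) = 1.

Step 4 — take square root: d = √(1) ≈ 1.

d(x, mu) = √(1) ≈ 1


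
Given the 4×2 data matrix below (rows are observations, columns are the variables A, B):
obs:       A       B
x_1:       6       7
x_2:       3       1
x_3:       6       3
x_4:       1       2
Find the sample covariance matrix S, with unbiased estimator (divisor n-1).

Step 1 — column means:
  mean(A) = (6 + 3 + 6 + 1) / 4 = 16/4 = 4
  mean(B) = (7 + 1 + 3 + 2) / 4 = 13/4 = 3.25

Step 2 — sample covariance S[i,j] = (1/(n-1)) · Σ_k (x_{k,i} - mean_i) · (x_{k,j} - mean_j), with n-1 = 3.
  S[A,A] = ((2)·(2) + (-1)·(-1) + (2)·(2) + (-3)·(-3)) / 3 = 18/3 = 6
  S[A,B] = ((2)·(3.75) + (-1)·(-2.25) + (2)·(-0.25) + (-3)·(-1.25)) / 3 = 13/3 = 4.3333
  S[B,B] = ((3.75)·(3.75) + (-2.25)·(-2.25) + (-0.25)·(-0.25) + (-1.25)·(-1.25)) / 3 = 20.75/3 = 6.9167

S is symmetric (S[j,i] = S[i,j]). Assembling:

S = [[6, 4.3333],
 [4.3333, 6.9167]]


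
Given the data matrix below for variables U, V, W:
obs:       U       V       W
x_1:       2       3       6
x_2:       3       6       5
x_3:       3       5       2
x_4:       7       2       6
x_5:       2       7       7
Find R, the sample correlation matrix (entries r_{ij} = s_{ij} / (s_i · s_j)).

Step 1 — column means:
  mean(U) = (2 + 3 + 3 + 7 + 2) / 5 = 17/5 = 3.4
  mean(V) = (3 + 6 + 5 + 2 + 7) / 5 = 23/5 = 4.6
  mean(W) = (6 + 5 + 2 + 6 + 7) / 5 = 26/5 = 5.2

Step 2 — sample variances and covariances s[i,j] = (1/(n-1)) · Σ_k (x_{k,i} - mean_i) · (x_{k,j} - mean_j), with n-1 = 4:
  s[U,U] = ((-1.4)·(-1.4) + (-0.4)·(-0.4) + (-0.4)·(-0.4) + (3.6)·(3.6) + (-1.4)·(-1.4)) / 4 = 17.2/4 = 4.3
  s[U,V] = ((-1.4)·(-1.6) + (-0.4)·(1.4) + (-0.4)·(0.4) + (3.6)·(-2.6) + (-1.4)·(2.4)) / 4 = -11.2/4 = -2.8
  s[U,W] = ((-1.4)·(0.8) + (-0.4)·(-0.2) + (-0.4)·(-3.2) + (3.6)·(0.8) + (-1.4)·(1.8)) / 4 = 0.6/4 = 0.15
  s[V,V] = ((-1.6)·(-1.6) + (1.4)·(1.4) + (0.4)·(0.4) + (-2.6)·(-2.6) + (2.4)·(2.4)) / 4 = 17.2/4 = 4.3
  s[V,W] = ((-1.6)·(0.8) + (1.4)·(-0.2) + (0.4)·(-3.2) + (-2.6)·(0.8) + (2.4)·(1.8)) / 4 = -0.6/4 = -0.15
  s[W,W] = ((0.8)·(0.8) + (-0.2)·(-0.2) + (-3.2)·(-3.2) + (0.8)·(0.8) + (1.8)·(1.8)) / 4 = 14.8/4 = 3.7
  Sample standard deviations s_i = √(s[i,i]):
  s(U) = √(4.3) = 2.0736
  s(V) = √(4.3) = 2.0736
  s(W) = √(3.7) = 1.9235

Step 3 — r_{ij} = s_{ij} / (s_i · s_j):
  r[U,U] = 1 (diagonal).
  r[U,V] = -2.8 / (2.0736 · 2.0736) = -2.8 / 4.3 = -0.6512
  r[U,W] = 0.15 / (2.0736 · 1.9235) = 0.15 / 3.9887 = 0.0376
  r[V,V] = 1 (diagonal).
  r[V,W] = -0.15 / (2.0736 · 1.9235) = -0.15 / 3.9887 = -0.0376
  r[W,W] = 1 (diagonal).

R is symmetric with unit diagonal. Assembling:

R = [[1, -0.6512, 0.0376],
 [-0.6512, 1, -0.0376],
 [0.0376, -0.0376, 1]]


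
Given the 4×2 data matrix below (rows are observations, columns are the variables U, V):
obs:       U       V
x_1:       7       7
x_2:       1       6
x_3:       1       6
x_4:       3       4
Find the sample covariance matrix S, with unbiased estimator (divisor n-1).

Step 1 — column means:
  mean(U) = (7 + 1 + 1 + 3) / 4 = 12/4 = 3
  mean(V) = (7 + 6 + 6 + 4) / 4 = 23/4 = 5.75

Step 2 — sample covariance S[i,j] = (1/(n-1)) · Σ_k (x_{k,i} - mean_i) · (x_{k,j} - mean_j), with n-1 = 3.
  S[U,U] = ((4)·(4) + (-2)·(-2) + (-2)·(-2) + (0)·(0)) / 3 = 24/3 = 8
  S[U,V] = ((4)·(1.25) + (-2)·(0.25) + (-2)·(0.25) + (0)·(-1.75)) / 3 = 4/3 = 1.3333
  S[V,V] = ((1.25)·(1.25) + (0.25)·(0.25) + (0.25)·(0.25) + (-1.75)·(-1.75)) / 3 = 4.75/3 = 1.5833

S is symmetric (S[j,i] = S[i,j]). Assembling:

S = [[8, 1.3333],
 [1.3333, 1.5833]]
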